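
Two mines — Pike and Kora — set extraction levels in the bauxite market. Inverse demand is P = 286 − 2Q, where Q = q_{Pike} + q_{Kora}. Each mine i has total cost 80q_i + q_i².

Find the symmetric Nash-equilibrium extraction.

Mine Pike's profit: π = q_{Pike}(286 − 2(q_{Pike} + q_{Kora})) − 80q_{Pike} − q_{Pike}².
∂π/∂q_{Pike} = 206 − 6q_{Pike} − 2q_{Kora} = 0, so q_{Pike} = 103/3 − (1/3)q_{Kora}.
By symmetry q_{Kora} = q_{Pike}; substituting into the reaction function, (4/3)q_{Pike} = 103/3 and q_{Pike} = 25.75.

25.75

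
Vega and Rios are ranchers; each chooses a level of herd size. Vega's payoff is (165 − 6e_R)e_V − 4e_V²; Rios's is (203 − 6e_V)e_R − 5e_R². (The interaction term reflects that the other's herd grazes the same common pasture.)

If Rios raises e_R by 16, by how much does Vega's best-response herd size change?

Expanding Vega's payoff: 165e_V − 6e_Re_V − 4e_V².
∂π/∂e_V = 165 − 6e_R − 8e_V = 0, so e_V = 20.625 − 0.75e_R.
The reaction-function slope is −0.75, so a 16-unit rise in e_R moves e_V by −0.75 × 16 = −12. Vega's best response falls — the actions are strategic substitutes.

-12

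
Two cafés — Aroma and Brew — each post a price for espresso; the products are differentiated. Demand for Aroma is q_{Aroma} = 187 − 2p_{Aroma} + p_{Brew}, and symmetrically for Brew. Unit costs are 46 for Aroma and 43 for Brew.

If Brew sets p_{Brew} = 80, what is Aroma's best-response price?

89.75

Aroma's profit: π = (p_{Aroma} − 46)(187 − 2p_{Aroma} + p_{Brew}).
∂π/∂p_{Aroma} = 279 − 4p_{Aroma} + p_{Brew} = 0 ⇒ p_{Aroma} = 69.75 + 0.25p_{Brew}.
At p_{Brew} = 80: p_{Aroma} = 69.75 + 0.25·80 = 89.75.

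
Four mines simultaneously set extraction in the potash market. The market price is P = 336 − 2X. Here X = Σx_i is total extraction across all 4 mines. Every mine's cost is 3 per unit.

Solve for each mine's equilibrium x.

A representative mine's profit is π_i = x_i(336 − 2X) − 3x_i, with X = x_i + Σ_{j≠i} x_j.
First-order condition: 333 − 4x_i − 2Σ_{j≠i} x_j = 0.
With identical mines, set every x_j = x: then 333 − 4x − 6x = 0, i.e. x = 333/10 = 33.3.

33.3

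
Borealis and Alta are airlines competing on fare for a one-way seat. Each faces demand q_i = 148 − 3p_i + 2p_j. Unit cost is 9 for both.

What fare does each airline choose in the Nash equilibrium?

Borealis's profit: π = (p_{Borealis} − 9)(148 − 3p_{Borealis} + 2p_{Alta}).
∂π/∂p_{Borealis} = 175 − 6p_{Borealis} + 2p_{Alta} = 0 ⇒ p_{Borealis} = 175/6 + (1/3)p_{Alta}.
The game is symmetric, so in equilibrium p_{Alta} = p_{Borealis}: the reaction function gives (2/3)p_{Borealis} = 175/6, hence p_{Borealis} = 43.75.

43.75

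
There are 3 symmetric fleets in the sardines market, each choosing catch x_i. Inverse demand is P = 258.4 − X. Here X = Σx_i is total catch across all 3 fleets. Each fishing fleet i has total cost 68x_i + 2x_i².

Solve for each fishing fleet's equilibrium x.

A representative fishing fleet's profit is π_i = x_i(258.4 − X) − 68x_i − 2x_i², with X = x_i + Σ_{j≠i} x_j.
First-order condition: 190.4 − 6x_i − Σ_{j≠i} x_j = 0.
In a symmetric equilibrium every fishing fleet chooses the same x, so Σ_{j≠i} x_j = 2x. The condition becomes 190.4 − 8x = 0, giving x = 190.4/8 = 23.8.

23.8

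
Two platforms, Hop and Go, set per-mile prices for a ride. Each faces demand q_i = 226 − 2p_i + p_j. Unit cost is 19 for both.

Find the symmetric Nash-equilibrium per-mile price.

Hop's profit: π = (p_{Hop} − 19)(226 − 2p_{Hop} + p_{Go}).
∂π/∂p_{Hop} = 264 − 4p_{Hop} + p_{Go} = 0 ⇒ p_{Hop} = 66 + 0.25p_{Go}.
Setting p_{Hop} = p_{Go} in the reaction function: p_{Hop} = 66 + 0.25p_{Hop}, so p_{Hop} = 66 / 0.75 = 88.

88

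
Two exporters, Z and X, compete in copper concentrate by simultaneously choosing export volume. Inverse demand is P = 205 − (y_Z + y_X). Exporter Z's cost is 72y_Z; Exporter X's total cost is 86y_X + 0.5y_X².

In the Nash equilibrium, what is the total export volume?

Exporter Z's profit: π = y_Z(205 − (y_Z + y_X)) − 72y_Z.
∂π/∂y_Z = 133 − 2y_Z − y_X = 0, so y_Z = 66.5 − 0.5y_X.
For X: ∂π/∂y_X = 119 − 3y_X − y_Z = 0 ⇒ y_X = 119/3 − (1/3)y_Z.
Plugging y_X into Z's best response: y_Z = 66.5 − 0.5(119/3 − (1/3)y_Z) ⇒ (5/6)y_Z = 140/3, so y_Z = 56.
Then y_X = 119/3 − (1/3)·56 = 21.
Total export volume: 56 + 21 = 77.

77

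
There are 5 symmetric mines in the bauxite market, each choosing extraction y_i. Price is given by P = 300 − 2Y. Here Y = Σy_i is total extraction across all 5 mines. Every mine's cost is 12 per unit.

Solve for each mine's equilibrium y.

A representative mine's profit is π_i = y_i(300 − 2Y) − 12y_i, with Y = y_i + Σ_{j≠i} y_j.
First-order condition: 288 − 4y_i − 2Σ_{j≠i} y_j = 0.
With identical mines, set every y_j = y: then 288 − 4y − 8y = 0, i.e. y = 288/12 = 24.

24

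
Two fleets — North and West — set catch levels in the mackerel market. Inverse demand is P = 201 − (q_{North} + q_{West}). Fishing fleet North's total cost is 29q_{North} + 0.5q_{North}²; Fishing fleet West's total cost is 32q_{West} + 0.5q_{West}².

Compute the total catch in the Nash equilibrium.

85.25

Fishing fleet North's profit: π = q_{North}(201 − (q_{North} + q_{West})) − 29q_{North} − 0.5q_{North}².
∂π/∂q_{North} = 172 − 3q_{North} − q_{West} = 0, so q_{North} = 172/3 − (1/3)q_{West}.
By the same steps for West: q_{West} = 169/3 − (1/3)q_{North}.
Plugging q_{West} into North's best response: q_{North} = 172/3 − (1/3)(169/3 − (1/3)q_{North}) ⇒ (8/9)q_{North} = 347/9, so q_{North} = 43.375.
Then q_{West} = 169/3 − (1/3)·43.375 = 41.875.
Total catch: 43.375 + 41.875 = 85.25.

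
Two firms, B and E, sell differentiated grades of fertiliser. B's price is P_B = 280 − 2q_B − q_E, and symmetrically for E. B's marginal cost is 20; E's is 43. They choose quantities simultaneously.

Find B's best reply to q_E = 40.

55

Firm B's profit: π = q_B(280 − 2q_B − q_E) − 20q_B.
∂π/∂q_B = 260 − 4q_B − q_E = 0 ⇒ q_B = 65 − 0.25q_E.
At q_E = 40: q_B = 65 − 0.25·40 = 55.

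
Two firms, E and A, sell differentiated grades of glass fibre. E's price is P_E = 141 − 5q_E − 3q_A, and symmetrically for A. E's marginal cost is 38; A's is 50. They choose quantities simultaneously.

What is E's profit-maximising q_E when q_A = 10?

Firm E's profit: π = q_E(141 − 5q_E − 3q_A) − 38q_E.
∂π/∂q_E = 103 − 10q_E − 3q_A = 0 ⇒ q_E = 10.3 − 0.3q_A.
At q_A = 10: q_E = 10.3 − 0.3·10 = 7.3.

7.3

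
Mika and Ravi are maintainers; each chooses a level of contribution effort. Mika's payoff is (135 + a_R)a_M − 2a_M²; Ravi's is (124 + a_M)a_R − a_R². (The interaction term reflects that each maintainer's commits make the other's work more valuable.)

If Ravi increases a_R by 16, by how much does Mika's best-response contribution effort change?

4

Expanding Mika's payoff: 135a_M + a_Ra_M − 2a_M².
∂π/∂a_M = 135 + a_R − 4a_M = 0, so a_M = 33.75 + 0.25a_R.
The reaction-function slope is 0.25, so a 16-unit rise in a_R moves a_M by 0.25 × 16 = 4. Mika's best response rises — the actions are strategic complements.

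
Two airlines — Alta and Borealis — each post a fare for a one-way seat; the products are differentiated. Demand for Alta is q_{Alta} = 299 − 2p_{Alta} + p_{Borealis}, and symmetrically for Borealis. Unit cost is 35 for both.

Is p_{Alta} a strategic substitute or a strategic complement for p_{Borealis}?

Alta's profit: π = (p_{Alta} − 35)(299 − 2p_{Alta} + p_{Borealis}).
∂π/∂p_{Alta} = 369 − 4p_{Alta} + p_{Borealis} = 0 ⇒ p_{Alta} = 92.25 + 0.25p_{Borealis}.
The best-response slope dp_{Alta}/dp_{Borealis} = 0.25 > 0: the reaction function is upward-sloping, so the choices are strategic complements.

strategic complements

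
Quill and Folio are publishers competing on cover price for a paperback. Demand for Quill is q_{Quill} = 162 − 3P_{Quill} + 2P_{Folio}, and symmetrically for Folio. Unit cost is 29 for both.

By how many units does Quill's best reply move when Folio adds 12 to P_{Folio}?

Quill's profit: π = (P_{Quill} − 29)(162 − 3P_{Quill} + 2P_{Folio}).
∂π/∂P_{Quill} = 249 − 6P_{Quill} + 2P_{Folio} = 0 ⇒ P_{Quill} = 41.5 + (1/3)P_{Folio}.
The reaction-function slope is 1/3, so a 12-unit rise in P_{Folio} moves P_{Quill} by 1/3 × 12 = 4. Quill's best response rises — the actions are strategic complements.

4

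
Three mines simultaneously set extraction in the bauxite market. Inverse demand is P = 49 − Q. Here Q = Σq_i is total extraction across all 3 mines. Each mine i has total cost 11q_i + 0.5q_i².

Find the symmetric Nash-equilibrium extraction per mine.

7.6

A representative mine's profit is π_i = q_i(49 − Q) − 11q_i − 0.5q_i², with Q = q_i + Σ_{j≠i} q_j.
First-order condition: 38 − 3q_i − Σ_{j≠i} q_j = 0.
In a symmetric equilibrium every mine chooses the same q, so Σ_{j≠i} q_j = 2q. The condition becomes 38 − 5q = 0, giving q = 38/5 = 7.6.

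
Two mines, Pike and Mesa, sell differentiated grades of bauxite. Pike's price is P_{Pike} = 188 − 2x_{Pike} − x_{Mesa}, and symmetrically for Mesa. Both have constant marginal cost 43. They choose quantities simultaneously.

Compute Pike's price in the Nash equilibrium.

Mine Pike's profit: π = x_{Pike}(188 − 2x_{Pike} − x_{Mesa}) − 43x_{Pike}.
∂π/∂x_{Pike} = 145 − 4x_{Pike} − x_{Mesa} = 0 ⇒ x_{Pike} = 36.25 − 0.25x_{Mesa}.
By symmetry x_{Mesa} = x_{Pike}; substituting into the reaction function, 1.25x_{Pike} = 36.25 and x_{Pike} = 29.
P_{Pike} = 188 − 2·29 − 29 = 101.

101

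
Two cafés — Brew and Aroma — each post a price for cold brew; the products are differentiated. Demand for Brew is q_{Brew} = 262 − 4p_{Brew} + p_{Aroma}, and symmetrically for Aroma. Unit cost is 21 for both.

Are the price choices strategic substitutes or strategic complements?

strategic complements

Brew's profit: π = (p_{Brew} − 21)(262 − 4p_{Brew} + p_{Aroma}).
∂π/∂p_{Brew} = 346 − 8p_{Brew} + p_{Aroma} = 0 ⇒ p_{Brew} = 43.25 + 0.125p_{Aroma}.
The best-response slope dp_{Brew}/dp_{Aroma} = 0.125 > 0: the reaction function is upward-sloping, so the choices are strategic complements.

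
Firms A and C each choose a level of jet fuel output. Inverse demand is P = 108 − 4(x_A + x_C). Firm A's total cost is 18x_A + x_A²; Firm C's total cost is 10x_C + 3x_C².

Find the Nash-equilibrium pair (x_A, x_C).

7, 5

Firm A's profit: π = x_A(108 − 4(x_A + x_C)) − 18x_A − x_A².
∂π/∂x_A = 90 − 10x_A − 4x_C = 0, so x_A = 9 − 0.4x_C.
For C: ∂π/∂x_C = 98 − 14x_C − 4x_A = 0 ⇒ x_C = 7 − (2/7)x_A.
Solving the two reaction functions simultaneously: (1 − (−0.4)(−2/7))x_A = 9 − 0.4·7, so (31/35)x_A = 6.2 and x_A = 7.
Then x_C = 7 − (2/7)·7 = 5.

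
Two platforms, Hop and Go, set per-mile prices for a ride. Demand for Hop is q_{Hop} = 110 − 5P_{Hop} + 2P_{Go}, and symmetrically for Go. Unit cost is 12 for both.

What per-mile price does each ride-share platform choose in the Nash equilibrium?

Hop's profit: π = (P_{Hop} − 12)(110 − 5P_{Hop} + 2P_{Go}).
∂π/∂P_{Hop} = 170 − 10P_{Hop} + 2P_{Go} = 0 ⇒ P_{Hop} = 17 + 0.2P_{Go}.
By symmetry P_{Go} = P_{Hop}; substituting into the reaction function, 0.8P_{Hop} = 17 and P_{Hop} = 21.25.

21.25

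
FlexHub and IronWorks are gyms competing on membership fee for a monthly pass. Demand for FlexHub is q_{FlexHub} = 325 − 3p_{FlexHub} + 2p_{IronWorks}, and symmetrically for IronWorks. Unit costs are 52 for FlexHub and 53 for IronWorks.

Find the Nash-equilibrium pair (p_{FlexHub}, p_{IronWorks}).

120.4375, 120.8125

FlexHub's profit: π = (p_{FlexHub} − 52)(325 − 3p_{FlexHub} + 2p_{IronWorks}).
∂π/∂p_{FlexHub} = 481 − 6p_{FlexHub} + 2p_{IronWorks} = 0 ⇒ p_{FlexHub} = 481/6 + (1/3)p_{IronWorks}.
Similarly p_{IronWorks} = 242/3 + (1/3)p_{FlexHub}.
Substituting the second reaction function into the first: p_{FlexHub} = 481/6 + (1/3)(242/3 + (1/3)p_{FlexHub}), which gives (8/9)p_{FlexHub} = 1927/18 ⇒ p_{FlexHub} = 120.4375.
Then p_{IronWorks} = 242/3 + (1/3)·120.4375 = 120.8125.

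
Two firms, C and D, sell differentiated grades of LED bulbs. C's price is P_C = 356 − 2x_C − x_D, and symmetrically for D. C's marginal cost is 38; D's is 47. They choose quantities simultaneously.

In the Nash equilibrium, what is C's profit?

Firm C's profit: π = x_C(356 − 2x_C − x_D) − 38x_C.
∂π/∂x_C = 318 − 4x_C − x_D = 0 ⇒ x_C = 79.5 − 0.25x_D.
Similarly x_D = 77.25 − 0.25x_C.
Solving the two reaction functions simultaneously: (1 − (−0.25)(−0.25))x_C = 79.5 − 0.25·77.25, so 0.9375x_C = 60.1875 and x_C = 64.2.
Then x_D = 77.25 − 0.25·64.2 = 61.2.
P_C = 356 − 2·64.2 − 61.2 = 166.4.
Profit = (166.4 − 38)·64.2 = 8243.28.

8243.28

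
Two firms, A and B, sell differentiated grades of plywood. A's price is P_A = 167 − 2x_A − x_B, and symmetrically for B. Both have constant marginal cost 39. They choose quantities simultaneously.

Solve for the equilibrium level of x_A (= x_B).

Firm A's profit: π = x_A(167 − 2x_A − x_B) − 39x_A.
∂π/∂x_A = 128 − 4x_A − x_B = 0 ⇒ x_A = 32 − 0.25x_B.
By symmetry x_B = x_A; substituting into the reaction function, 1.25x_A = 32 and x_A = 25.6.

25.6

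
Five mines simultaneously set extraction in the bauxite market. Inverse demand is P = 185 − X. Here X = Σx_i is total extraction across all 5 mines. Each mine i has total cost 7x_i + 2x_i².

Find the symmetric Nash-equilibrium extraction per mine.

A representative mine's profit is π_i = x_i(185 − X) − 7x_i − 2x_i², with X = x_i + Σ_{j≠i} x_j.
First-order condition: 178 − 6x_i − Σ_{j≠i} x_j = 0.
In a symmetric equilibrium every mine chooses the same x, so Σ_{j≠i} x_j = 4x. The condition becomes 178 − 10x = 0, giving x = 178/10 = 17.8.

17.8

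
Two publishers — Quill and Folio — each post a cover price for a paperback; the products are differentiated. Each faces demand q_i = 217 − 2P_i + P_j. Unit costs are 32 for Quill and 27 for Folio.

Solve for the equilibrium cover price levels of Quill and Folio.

Quill's profit: π = (P_{Quill} − 32)(217 − 2P_{Quill} + P_{Folio}).
∂π/∂P_{Quill} = 281 − 4P_{Quill} + P_{Folio} = 0 ⇒ P_{Quill} = 70.25 + 0.25P_{Folio}.
Similarly P_{Folio} = 67.75 + 0.25P_{Quill}.
Substituting the second reaction function into the first: P_{Quill} = 70.25 + 0.25(67.75 + 0.25P_{Quill}), which gives 0.9375P_{Quill} = 87.1875 ⇒ P_{Quill} = 93.
Then P_{Folio} = 67.75 + 0.25·93 = 91.

93, 91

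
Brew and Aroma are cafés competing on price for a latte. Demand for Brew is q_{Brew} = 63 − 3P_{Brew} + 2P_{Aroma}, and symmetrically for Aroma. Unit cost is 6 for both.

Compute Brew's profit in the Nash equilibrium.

609.1875

Brew's profit: π = (P_{Brew} − 6)(63 − 3P_{Brew} + 2P_{Aroma}).
∂π/∂P_{Brew} = 81 − 6P_{Brew} + 2P_{Aroma} = 0 ⇒ P_{Brew} = 13.5 + (1/3)P_{Aroma}.
The game is symmetric, so in equilibrium P_{Aroma} = P_{Brew}: the reaction function gives (2/3)P_{Brew} = 13.5, hence P_{Brew} = 20.25.
q_{Brew} = 63 − 3·20.25 + 2·20.25 = 42.75.
Profit = (20.25 − 6)·42.75 = 609.1875.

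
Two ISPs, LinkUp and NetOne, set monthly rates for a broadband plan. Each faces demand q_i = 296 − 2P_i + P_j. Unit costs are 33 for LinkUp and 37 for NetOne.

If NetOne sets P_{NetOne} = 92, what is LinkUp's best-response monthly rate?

113.5

LinkUp's profit: π = (P_{LinkUp} − 33)(296 − 2P_{LinkUp} + P_{NetOne}).
∂π/∂P_{LinkUp} = 362 − 4P_{LinkUp} + P_{NetOne} = 0 ⇒ P_{LinkUp} = 90.5 + 0.25P_{NetOne}.
At P_{NetOne} = 92: P_{LinkUp} = 90.5 + 0.25·92 = 113.5.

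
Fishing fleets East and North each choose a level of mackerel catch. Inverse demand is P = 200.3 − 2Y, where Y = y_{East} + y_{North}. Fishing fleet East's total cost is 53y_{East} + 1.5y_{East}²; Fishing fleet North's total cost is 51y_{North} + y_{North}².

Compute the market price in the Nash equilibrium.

130

Fishing fleet East's profit: π = y_{East}(200.3 − 2(y_{East} + y_{North})) − 53y_{East} − 1.5y_{East}².
∂π/∂y_{East} = 147.3 − 7y_{East} − 2y_{North} = 0, so y_{East} = 1473/70 − (2/7)y_{North}.
For North: ∂π/∂y_{North} = 149.3 − 6y_{North} − 2y_{East} = 0 ⇒ y_{North} = 1493/60 − (1/3)y_{East}.
Substituting the second reaction function into the first: y_{East} = 1473/70 − (2/7)(1493/60 − (1/3)y_{East}), which gives (19/21)y_{East} = 209/15 ⇒ y_{East} = 15.4.
Then y_{North} = 1493/60 − (1/3)·15.4 = 19.75.
Equilibrium price: P = 200.3 − 2·35.15 = 130.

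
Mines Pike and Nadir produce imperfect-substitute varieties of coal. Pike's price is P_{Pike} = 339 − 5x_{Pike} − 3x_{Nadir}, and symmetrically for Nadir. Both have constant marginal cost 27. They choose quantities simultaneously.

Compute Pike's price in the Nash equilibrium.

Mine Pike's profit: π = x_{Pike}(339 − 5x_{Pike} − 3x_{Nadir}) − 27x_{Pike}.
∂π/∂x_{Pike} = 312 − 10x_{Pike} − 3x_{Nadir} = 0 ⇒ x_{Pike} = 31.2 − 0.3x_{Nadir}.
Setting x_{Pike} = x_{Nadir} in the reaction function: x_{Pike} = 31.2 − 0.3x_{Pike}, so x_{Pike} = 31.2 / 1.3 = 24.
P_{Pike} = 339 − 5·24 − 3·24 = 147.

147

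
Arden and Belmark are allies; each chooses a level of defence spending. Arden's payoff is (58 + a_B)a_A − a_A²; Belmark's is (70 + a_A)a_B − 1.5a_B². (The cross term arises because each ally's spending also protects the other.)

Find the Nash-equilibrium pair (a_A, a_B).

48.8, 39.6

Expanding Arden's payoff: 58a_A + a_Ba_A − a_A².
∂π/∂a_A = 58 + a_B − 2a_A = 0, so a_A = 29 + 0.5a_B.
Likewise for Belmark: a_B = 70/3 + (1/3)a_A.
Substituting the second reaction function into the first: a_A = 29 + 0.5(70/3 + (1/3)a_A), which gives (5/6)a_A = 122/3 ⇒ a_A = 48.8.
Then a_B = 70/3 + (1/3)·48.8 = 39.6.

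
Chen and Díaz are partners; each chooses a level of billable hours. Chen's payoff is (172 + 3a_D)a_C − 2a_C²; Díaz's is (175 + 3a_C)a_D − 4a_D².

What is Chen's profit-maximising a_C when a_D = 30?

65.5

Expanding Chen's payoff: 172a_C + 3a_Da_C − 2a_C².
∂π/∂a_C = 172 + 3a_D − 4a_C = 0, so a_C = 43 + 0.75a_D.
At a_D = 30: a_C = 43 + 0.75·30 = 65.5.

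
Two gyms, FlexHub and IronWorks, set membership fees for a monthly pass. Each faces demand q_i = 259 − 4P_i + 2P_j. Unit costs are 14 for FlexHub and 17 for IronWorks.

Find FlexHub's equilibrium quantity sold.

155.6

FlexHub's profit: π = (P_{FlexHub} − 14)(259 − 4P_{FlexHub} + 2P_{IronWorks}).
∂π/∂P_{FlexHub} = 315 − 8P_{FlexHub} + 2P_{IronWorks} = 0 ⇒ P_{FlexHub} = 39.375 + 0.25P_{IronWorks}.
Similarly P_{IronWorks} = 40.875 + 0.25P_{FlexHub}.
Plugging P_{IronWorks} into FlexHub's best response: P_{FlexHub} = 39.375 + 0.25(40.875 + 0.25P_{FlexHub}) ⇒ 0.9375P_{FlexHub} = 1587/32, so P_{FlexHub} = 52.9.
Then P_{IronWorks} = 40.875 + 0.25·52.9 = 54.1.
q_{FlexHub} = 259 − 4·52.9 + 2·54.1 = 155.6.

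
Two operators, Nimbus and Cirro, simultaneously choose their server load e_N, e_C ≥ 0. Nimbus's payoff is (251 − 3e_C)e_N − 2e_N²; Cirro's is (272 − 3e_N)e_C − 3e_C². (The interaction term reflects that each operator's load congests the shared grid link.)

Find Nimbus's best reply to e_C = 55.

Expanding Nimbus's payoff: 251e_N − 3e_Ce_N − 2e_N².
∂π/∂e_N = 251 − 3e_C − 4e_N = 0, so e_N = 62.75 − 0.75e_C.
At e_C = 55: e_N = 62.75 − 0.75·55 = 21.5.

21.5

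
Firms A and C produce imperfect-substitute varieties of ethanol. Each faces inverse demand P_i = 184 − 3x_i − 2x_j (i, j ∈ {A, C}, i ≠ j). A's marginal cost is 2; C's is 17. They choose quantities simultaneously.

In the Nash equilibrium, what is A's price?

Firm A's profit: π = x_A(184 − 3x_A − 2x_C) − 2x_A.
∂π/∂x_A = 182 − 6x_A − 2x_C = 0 ⇒ x_A = 91/3 − (1/3)x_C.
Similarly x_C = 167/6 − (1/3)x_A.
Substituting the second reaction function into the first: x_A = 91/3 − (1/3)(167/6 − (1/3)x_A), which gives (8/9)x_A = 379/18 ⇒ x_A = 23.6875.
Then x_C = 167/6 − (1/3)·23.6875 = 19.9375.
P_A = 184 − 3·23.6875 − 2·19.9375 = 73.0625.

73.0625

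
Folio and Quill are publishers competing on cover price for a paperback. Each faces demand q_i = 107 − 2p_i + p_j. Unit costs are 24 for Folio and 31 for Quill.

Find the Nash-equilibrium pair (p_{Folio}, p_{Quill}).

52.6, 55.4

Folio's profit: π = (p_{Folio} − 24)(107 − 2p_{Folio} + p_{Quill}).
∂π/∂p_{Folio} = 155 − 4p_{Folio} + p_{Quill} = 0 ⇒ p_{Folio} = 38.75 + 0.25p_{Quill}.
Similarly p_{Quill} = 42.25 + 0.25p_{Folio}.
Solving the two reaction functions simultaneously: (1 − (0.25)(0.25))p_{Folio} = 38.75 + 0.25·42.25, so 0.9375p_{Folio} = 49.3125 and p_{Folio} = 52.6.
Then p_{Quill} = 42.25 + 0.25·52.6 = 55.4.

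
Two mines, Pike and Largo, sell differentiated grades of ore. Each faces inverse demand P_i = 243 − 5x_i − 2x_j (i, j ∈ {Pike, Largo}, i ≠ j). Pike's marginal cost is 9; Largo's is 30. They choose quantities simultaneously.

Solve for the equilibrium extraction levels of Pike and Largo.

Mine Pike's profit: π = x_{Pike}(243 − 5x_{Pike} − 2x_{Largo}) − 9x_{Pike}.
∂π/∂x_{Pike} = 234 − 10x_{Pike} − 2x_{Largo} = 0 ⇒ x_{Pike} = 23.4 − 0.2x_{Largo}.
Similarly x_{Largo} = 21.3 − 0.2x_{Pike}.
Solving the two reaction functions simultaneously: (1 − (−0.2)(−0.2))x_{Pike} = 23.4 − 0.2·21.3, so 0.96x_{Pike} = 19.14 and x_{Pike} = 19.9375.
Then x_{Largo} = 21.3 − 0.2·19.9375 = 17.3125.

19.9375, 17.3125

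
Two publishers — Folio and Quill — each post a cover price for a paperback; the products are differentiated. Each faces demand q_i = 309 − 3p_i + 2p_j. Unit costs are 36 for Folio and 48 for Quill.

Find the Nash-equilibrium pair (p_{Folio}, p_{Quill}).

Folio's profit: π = (p_{Folio} − 36)(309 − 3p_{Folio} + 2p_{Quill}).
∂π/∂p_{Folio} = 417 − 6p_{Folio} + 2p_{Quill} = 0 ⇒ p_{Folio} = 69.5 + (1/3)p_{Quill}.
Similarly p_{Quill} = 75.5 + (1/3)p_{Folio}.
Plugging p_{Quill} into Folio's best response: p_{Folio} = 69.5 + (1/3)(75.5 + (1/3)p_{Folio}) ⇒ (8/9)p_{Folio} = 284/3, so p_{Folio} = 106.5.
Then p_{Quill} = 75.5 + (1/3)·106.5 = 111.

106.5, 111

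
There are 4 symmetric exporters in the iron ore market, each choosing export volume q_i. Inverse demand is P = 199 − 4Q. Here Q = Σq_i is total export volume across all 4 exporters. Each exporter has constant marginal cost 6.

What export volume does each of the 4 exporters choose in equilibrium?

A representative exporter's profit is π_i = q_i(199 − 4Q) − 6q_i, with Q = q_i + Σ_{j≠i} q_j.
First-order condition: 193 − 8q_i − 4Σ_{j≠i} q_j = 0.
In a symmetric equilibrium every exporter chooses the same q, so Σ_{j≠i} q_j = 3q. The condition becomes 193 − 20q = 0, giving q = 193/20 = 9.65.

9.65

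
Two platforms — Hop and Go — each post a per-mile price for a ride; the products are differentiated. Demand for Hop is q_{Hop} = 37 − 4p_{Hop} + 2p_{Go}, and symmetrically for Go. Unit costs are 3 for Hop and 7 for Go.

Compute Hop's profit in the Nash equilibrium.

Hop's profit: π = (p_{Hop} − 3)(37 − 4p_{Hop} + 2p_{Go}).
∂π/∂p_{Hop} = 49 − 8p_{Hop} + 2p_{Go} = 0 ⇒ p_{Hop} = 6.125 + 0.25p_{Go}.
Similarly p_{Go} = 8.125 + 0.25p_{Hop}.
Solving the two reaction functions simultaneously: (1 − (0.25)(0.25))p_{Hop} = 6.125 + 0.25·8.125, so 0.9375p_{Hop} = 261/32 and p_{Hop} = 8.7.
Then p_{Go} = 8.125 + 0.25·8.7 = 10.3.
q_{Hop} = 37 − 4·8.7 + 2·10.3 = 22.8.
Profit = (8.7 − 3)·22.8 = 129.96.

129.96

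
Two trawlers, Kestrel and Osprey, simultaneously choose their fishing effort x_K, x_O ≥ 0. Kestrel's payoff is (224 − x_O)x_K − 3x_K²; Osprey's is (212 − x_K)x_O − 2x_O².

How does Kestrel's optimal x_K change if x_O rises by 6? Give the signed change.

Expanding Kestrel's payoff: 224x_K − x_Ox_K − 3x_K².
∂π/∂x_K = 224 − x_O − 6x_K = 0, so x_K = 112/3 − (1/6)x_O.
The reaction-function slope is −1/6, so a 6-unit rise in x_O moves x_K by −1/6 × 6 = −1. Kestrel's best response falls — the actions are strategic substitutes.

-1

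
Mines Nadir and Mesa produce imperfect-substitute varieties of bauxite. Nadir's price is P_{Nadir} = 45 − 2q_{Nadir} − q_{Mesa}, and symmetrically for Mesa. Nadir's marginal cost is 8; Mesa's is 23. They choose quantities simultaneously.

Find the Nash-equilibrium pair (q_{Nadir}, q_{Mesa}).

Mine Nadir's profit: π = q_{Nadir}(45 − 2q_{Nadir} − q_{Mesa}) − 8q_{Nadir}.
∂π/∂q_{Nadir} = 37 − 4q_{Nadir} − q_{Mesa} = 0 ⇒ q_{Nadir} = 9.25 − 0.25q_{Mesa}.
Similarly q_{Mesa} = 5.5 − 0.25q_{Nadir}.
Solving the two reaction functions simultaneously: (1 − (−0.25)(−0.25))q_{Nadir} = 9.25 − 0.25·5.5, so 0.9375q_{Nadir} = 7.875 and q_{Nadir} = 8.4.
Then q_{Mesa} = 5.5 − 0.25·8.4 = 3.4.

8.4, 3.4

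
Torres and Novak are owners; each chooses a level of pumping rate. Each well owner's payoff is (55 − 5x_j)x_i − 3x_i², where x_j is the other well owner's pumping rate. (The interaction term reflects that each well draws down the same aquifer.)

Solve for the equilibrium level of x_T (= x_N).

Torres's payoff is (55 − 5x_N)x_T − 3x_T².
∂π/∂x_T = 55 − 5x_N − 6x_T = 0, so x_T = 55/6 − (5/6)x_N.
Setting x_T = x_N in the reaction function: x_T = 55/6 − (5/6)x_T, so x_T = (55/6) / (11/6) = 5.

5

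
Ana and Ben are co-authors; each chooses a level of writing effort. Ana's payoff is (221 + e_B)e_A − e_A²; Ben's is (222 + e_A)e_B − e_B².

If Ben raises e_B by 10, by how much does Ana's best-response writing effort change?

5

Expanding Ana's payoff: 221e_A + e_Be_A − e_A².
∂π/∂e_A = 221 + e_B − 2e_A = 0, so e_A = 110.5 + 0.5e_B.
The reaction-function slope is 0.5, so a 10-unit rise in e_B moves e_A by 0.5 × 10 = 5. Ana's best response rises — the actions are strategic complements.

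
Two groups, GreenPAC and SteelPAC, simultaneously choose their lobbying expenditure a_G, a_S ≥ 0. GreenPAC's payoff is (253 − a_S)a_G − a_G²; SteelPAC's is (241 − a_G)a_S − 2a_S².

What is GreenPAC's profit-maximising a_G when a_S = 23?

115

Expanding GreenPAC's payoff: 253a_G − a_Sa_G − a_G².
∂π/∂a_G = 253 − a_S − 2a_G = 0, so a_G = 126.5 − 0.5a_S.
At a_S = 23: a_G = 126.5 − 0.5·23 = 115.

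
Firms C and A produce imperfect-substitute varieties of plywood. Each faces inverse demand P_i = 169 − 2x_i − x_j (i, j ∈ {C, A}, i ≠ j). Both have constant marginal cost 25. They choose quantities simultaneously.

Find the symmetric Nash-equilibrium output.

28.8

Firm C's profit: π = x_C(169 − 2x_C − x_A) − 25x_C.
∂π/∂x_C = 144 − 4x_C − x_A = 0 ⇒ x_C = 36 − 0.25x_A.
Setting x_C = x_A in the reaction function: x_C = 36 − 0.25x_C, so x_C = 36 / 1.25 = 28.8.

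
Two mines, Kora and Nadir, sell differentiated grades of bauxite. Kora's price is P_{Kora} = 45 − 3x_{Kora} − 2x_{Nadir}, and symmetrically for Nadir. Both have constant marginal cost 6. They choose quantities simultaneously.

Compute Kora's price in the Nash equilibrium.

20.625

Mine Kora's profit: π = x_{Kora}(45 − 3x_{Kora} − 2x_{Nadir}) − 6x_{Kora}.
∂π/∂x_{Kora} = 39 − 6x_{Kora} − 2x_{Nadir} = 0 ⇒ x_{Kora} = 6.5 − (1/3)x_{Nadir}.
By symmetry x_{Nadir} = x_{Kora}; substituting into the reaction function, (4/3)x_{Kora} = 6.5 and x_{Kora} = 4.875.
P_{Kora} = 45 − 3·4.875 − 2·4.875 = 20.625.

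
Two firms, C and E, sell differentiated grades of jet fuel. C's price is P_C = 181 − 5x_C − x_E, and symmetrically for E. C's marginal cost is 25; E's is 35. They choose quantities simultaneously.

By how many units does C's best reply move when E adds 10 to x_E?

-1

Firm C's profit: π = x_C(181 − 5x_C − x_E) − 25x_C.
∂π/∂x_C = 156 − 10x_C − x_E = 0 ⇒ x_C = 15.6 − 0.1x_E.
The reaction-function slope is −0.1, so a 10-unit rise in x_E moves x_C by −0.1 × 10 = −1. C's best response falls — the actions are strategic substitutes.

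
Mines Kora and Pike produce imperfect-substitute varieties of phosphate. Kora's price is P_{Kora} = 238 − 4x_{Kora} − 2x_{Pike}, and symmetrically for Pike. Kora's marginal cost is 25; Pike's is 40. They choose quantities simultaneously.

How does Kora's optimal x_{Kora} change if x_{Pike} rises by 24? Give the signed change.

-6

Mine Kora's profit: π = x_{Kora}(238 − 4x_{Kora} − 2x_{Pike}) − 25x_{Kora}.
∂π/∂x_{Kora} = 213 − 8x_{Kora} − 2x_{Pike} = 0 ⇒ x_{Kora} = 26.625 − 0.25x_{Pike}.
The reaction-function slope is −0.25, so a 24-unit rise in x_{Pike} moves x_{Kora} by −0.25 × 24 = −6. Kora's best response falls — the actions are strategic substitutes.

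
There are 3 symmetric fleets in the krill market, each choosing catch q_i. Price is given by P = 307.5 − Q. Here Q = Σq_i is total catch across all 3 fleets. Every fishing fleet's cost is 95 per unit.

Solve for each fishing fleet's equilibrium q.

A representative fishing fleet's profit is π_i = q_i(307.5 − Q) − 95q_i, with Q = q_i + Σ_{j≠i} q_j.
First-order condition: 212.5 − 2q_i − Σ_{j≠i} q_j = 0.
In a symmetric equilibrium every fishing fleet chooses the same q, so Σ_{j≠i} q_j = 2q. The condition becomes 212.5 − 4q = 0, giving q = 212.5/4 = 53.125.

53.125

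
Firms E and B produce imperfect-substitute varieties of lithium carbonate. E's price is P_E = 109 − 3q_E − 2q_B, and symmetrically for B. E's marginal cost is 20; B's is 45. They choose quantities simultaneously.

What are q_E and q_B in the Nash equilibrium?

Firm E's profit: π = q_E(109 − 3q_E − 2q_B) − 20q_E.
∂π/∂q_E = 89 − 6q_E − 2q_B = 0 ⇒ q_E = 89/6 − (1/3)q_B.
Similarly q_B = 32/3 − (1/3)q_E.
Plugging q_B into E's best response: q_E = 89/6 − (1/3)(32/3 − (1/3)q_E) ⇒ (8/9)q_E = 203/18, so q_E = 12.6875.
Then q_B = 32/3 − (1/3)·12.6875 = 6.4375.

12.6875, 6.4375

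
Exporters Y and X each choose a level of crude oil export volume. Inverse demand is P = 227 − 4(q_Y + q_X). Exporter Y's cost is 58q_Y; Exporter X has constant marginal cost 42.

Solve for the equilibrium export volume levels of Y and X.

Exporter Y's profit: π = q_Y(227 − 4(q_Y + q_X)) − 58q_Y.
∂π/∂q_Y = 169 − 8q_Y − 4q_X = 0, so q_Y = 21.125 − 0.5q_X.
By the same steps for X: q_X = 23.125 − 0.5q_Y.
Plugging q_X into Y's best response: q_Y = 21.125 − 0.5(23.125 − 0.5q_Y) ⇒ 0.75q_Y = 9.5625, so q_Y = 12.75.
Then q_X = 23.125 − 0.5·12.75 = 16.75.

12.75, 16.75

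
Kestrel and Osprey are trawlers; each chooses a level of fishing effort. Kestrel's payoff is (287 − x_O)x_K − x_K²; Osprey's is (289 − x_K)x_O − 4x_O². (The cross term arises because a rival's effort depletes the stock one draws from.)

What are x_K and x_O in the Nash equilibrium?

Expanding Kestrel's payoff: 287x_K − x_Ox_K − x_K².
∂π/∂x_K = 287 − x_O − 2x_K = 0, so x_K = 143.5 − 0.5x_O.
Likewise for Osprey: x_O = 36.125 − 0.125x_K.
Solving the two reaction functions simultaneously: (1 − (−0.5)(−0.125))x_K = 143.5 − 0.5·36.125, so 0.9375x_K = 125.4375 and x_K = 133.8.
Then x_O = 36.125 − 0.125·133.8 = 19.4.

133.8, 19.4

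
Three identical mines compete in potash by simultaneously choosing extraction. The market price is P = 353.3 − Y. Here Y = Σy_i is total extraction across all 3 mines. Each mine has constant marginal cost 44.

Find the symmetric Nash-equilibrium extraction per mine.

77.325

A representative mine's profit is π_i = y_i(353.3 − Y) − 44y_i, with Y = y_i + Σ_{j≠i} y_j.
First-order condition: 309.3 − 2y_i − Σ_{j≠i} y_j = 0.
With identical mines, set every y_j = y: then 309.3 − 2y − 2y = 0, i.e. y = 309.3/4 = 77.325.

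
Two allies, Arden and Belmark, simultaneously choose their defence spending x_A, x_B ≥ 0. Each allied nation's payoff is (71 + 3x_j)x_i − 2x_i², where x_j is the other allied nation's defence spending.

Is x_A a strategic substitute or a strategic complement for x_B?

Arden's payoff is (71 + 3x_B)x_A − 2x_A².
∂π/∂x_A = 71 + 3x_B − 4x_A = 0, so x_A = 17.75 + 0.75x_B.
The best-response slope dx_A/dx_B = 0.75 > 0: the reaction function is upward-sloping, so the choices are strategic complements.

strategic complements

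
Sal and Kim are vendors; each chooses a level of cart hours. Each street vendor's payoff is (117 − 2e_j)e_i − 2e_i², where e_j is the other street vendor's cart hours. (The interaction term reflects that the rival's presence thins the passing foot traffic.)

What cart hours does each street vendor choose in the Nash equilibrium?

Sal's payoff is (117 − 2e_K)e_S − 2e_S².
∂π/∂e_S = 117 − 2e_K − 4e_S = 0, so e_S = 29.25 − 0.5e_K.
The game is symmetric, so in equilibrium e_K = e_S: the reaction function gives 1.5e_S = 29.25, hence e_S = 19.5.

19.5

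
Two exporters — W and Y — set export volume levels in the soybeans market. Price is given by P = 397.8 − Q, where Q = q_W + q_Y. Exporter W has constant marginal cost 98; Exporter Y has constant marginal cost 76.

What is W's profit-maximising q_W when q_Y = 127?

Exporter W's profit: π = q_W(397.8 − (q_W + q_Y)) − 98q_W.
∂π/∂q_W = 299.8 − 2q_W − q_Y = 0, so q_W = 149.9 − 0.5q_Y.
At q_Y = 127: q_W = 149.9 − 0.5·127 = 86.4.

86.4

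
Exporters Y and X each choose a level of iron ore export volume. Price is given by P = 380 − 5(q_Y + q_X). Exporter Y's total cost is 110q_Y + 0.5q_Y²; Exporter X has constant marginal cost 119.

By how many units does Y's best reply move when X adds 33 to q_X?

-15

Exporter Y's profit: π = q_Y(380 − 5(q_Y + q_X)) − 110q_Y − 0.5q_Y².
∂π/∂q_Y = 270 − 11q_Y − 5q_X = 0, so q_Y = 270/11 − (5/11)q_X.
The reaction-function slope is −5/11, so a 33-unit rise in q_X moves q_Y by −5/11 × 33 = −15. Y's best response falls — the actions are strategic substitutes.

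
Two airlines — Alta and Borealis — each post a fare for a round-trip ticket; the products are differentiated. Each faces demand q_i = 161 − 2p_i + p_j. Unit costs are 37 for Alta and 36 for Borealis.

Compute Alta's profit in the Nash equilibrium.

Alta's profit: π = (p_{Alta} − 37)(161 − 2p_{Alta} + p_{Borealis}).
∂π/∂p_{Alta} = 235 − 4p_{Alta} + p_{Borealis} = 0 ⇒ p_{Alta} = 58.75 + 0.25p_{Borealis}.
Similarly p_{Borealis} = 58.25 + 0.25p_{Alta}.
Substituting the second reaction function into the first: p_{Alta} = 58.75 + 0.25(58.25 + 0.25p_{Alta}), which gives 0.9375p_{Alta} = 73.3125 ⇒ p_{Alta} = 78.2.
Then p_{Borealis} = 58.25 + 0.25·78.2 = 77.8.
q_{Alta} = 161 − 2·78.2 + 77.8 = 82.4.
Profit = (78.2 − 37)·82.4 = 3394.88.

3394.88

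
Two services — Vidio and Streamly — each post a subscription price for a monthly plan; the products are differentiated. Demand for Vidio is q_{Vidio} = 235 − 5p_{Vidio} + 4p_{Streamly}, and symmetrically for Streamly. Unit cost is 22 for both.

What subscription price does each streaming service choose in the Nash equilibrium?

Vidio's profit: π = (p_{Vidio} − 22)(235 − 5p_{Vidio} + 4p_{Streamly}).
∂π/∂p_{Vidio} = 345 − 10p_{Vidio} + 4p_{Streamly} = 0 ⇒ p_{Vidio} = 34.5 + 0.4p_{Streamly}.
By symmetry p_{Streamly} = p_{Vidio}; substituting into the reaction function, 0.6p_{Vidio} = 34.5 and p_{Vidio} = 57.5.

57.5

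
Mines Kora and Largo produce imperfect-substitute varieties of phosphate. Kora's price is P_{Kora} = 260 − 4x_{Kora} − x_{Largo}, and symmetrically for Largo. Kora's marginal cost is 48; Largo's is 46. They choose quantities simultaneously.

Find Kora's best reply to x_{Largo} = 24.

Mine Kora's profit: π = x_{Kora}(260 − 4x_{Kora} − x_{Largo}) − 48x_{Kora}.
∂π/∂x_{Kora} = 212 − 8x_{Kora} − x_{Largo} = 0 ⇒ x_{Kora} = 26.5 − 0.125x_{Largo}.
At x_{Largo} = 24: x_{Kora} = 26.5 − 0.125·24 = 23.5.

23.5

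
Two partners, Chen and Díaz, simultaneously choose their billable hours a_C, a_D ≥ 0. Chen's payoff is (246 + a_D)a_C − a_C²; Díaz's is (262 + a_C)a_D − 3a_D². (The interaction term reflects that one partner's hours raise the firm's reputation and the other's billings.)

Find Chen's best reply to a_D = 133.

189.5

Expanding Chen's payoff: 246a_C + a_Da_C − a_C².
∂π/∂a_C = 246 + a_D − 2a_C = 0, so a_C = 123 + 0.5a_D.
At a_D = 133: a_C = 123 + 0.5·133 = 189.5.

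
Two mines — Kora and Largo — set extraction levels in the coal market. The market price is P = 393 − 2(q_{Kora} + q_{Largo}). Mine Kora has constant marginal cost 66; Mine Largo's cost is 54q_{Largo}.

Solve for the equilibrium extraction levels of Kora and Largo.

52.5, 58.5

Mine Kora's profit: π = q_{Kora}(393 − 2(q_{Kora} + q_{Largo})) − 66q_{Kora}.
∂π/∂q_{Kora} = 327 − 4q_{Kora} − 2q_{Largo} = 0, so q_{Kora} = 81.75 − 0.5q_{Largo}.
By the same steps for Largo: q_{Largo} = 84.75 − 0.5q_{Kora}.
Substituting the second reaction function into the first: q_{Kora} = 81.75 − 0.5(84.75 − 0.5q_{Kora}), which gives 0.75q_{Kora} = 39.375 ⇒ q_{Kora} = 52.5.
Then q_{Largo} = 84.75 − 0.5·52.5 = 58.5.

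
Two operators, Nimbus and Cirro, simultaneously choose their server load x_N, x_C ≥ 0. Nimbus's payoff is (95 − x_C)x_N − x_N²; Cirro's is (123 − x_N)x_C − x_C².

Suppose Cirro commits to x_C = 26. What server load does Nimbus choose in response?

Expanding Nimbus's payoff: 95x_N − x_Cx_N − x_N².
∂π/∂x_N = 95 − x_C − 2x_N = 0, so x_N = 47.5 − 0.5x_C.
At x_C = 26: x_N = 47.5 − 0.5·26 = 34.5.

34.5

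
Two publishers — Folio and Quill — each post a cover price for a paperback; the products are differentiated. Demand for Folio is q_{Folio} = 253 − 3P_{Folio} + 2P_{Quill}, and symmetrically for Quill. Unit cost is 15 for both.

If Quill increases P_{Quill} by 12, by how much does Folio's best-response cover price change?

Folio's profit: π = (P_{Folio} − 15)(253 − 3P_{Folio} + 2P_{Quill}).
∂π/∂P_{Folio} = 298 − 6P_{Folio} + 2P_{Quill} = 0 ⇒ P_{Folio} = 149/3 + (1/3)P_{Quill}.
The reaction-function slope is 1/3, so a 12-unit rise in P_{Quill} moves P_{Folio} by 1/3 × 12 = 4. Folio's best response rises — the actions are strategic complements.

4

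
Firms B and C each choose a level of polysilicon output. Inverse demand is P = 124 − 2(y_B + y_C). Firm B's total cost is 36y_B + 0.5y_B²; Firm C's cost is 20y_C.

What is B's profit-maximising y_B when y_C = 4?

16

Firm B's profit: π = y_B(124 − 2(y_B + y_C)) − 36y_B − 0.5y_B².
∂π/∂y_B = 88 − 5y_B − 2y_C = 0, so y_B = 17.6 − 0.4y_C.
At y_C = 4: y_B = 17.6 − 0.4·4 = 16.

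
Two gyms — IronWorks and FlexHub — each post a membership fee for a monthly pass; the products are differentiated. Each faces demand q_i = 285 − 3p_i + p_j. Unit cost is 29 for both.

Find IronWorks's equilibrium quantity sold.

IronWorks's profit: π = (p_{IronWorks} − 29)(285 − 3p_{IronWorks} + p_{FlexHub}).
∂π/∂p_{IronWorks} = 372 − 6p_{IronWorks} + p_{FlexHub} = 0 ⇒ p_{IronWorks} = 62 + (1/6)p_{FlexHub}.
The game is symmetric, so in equilibrium p_{FlexHub} = p_{IronWorks}: the reaction function gives (5/6)p_{IronWorks} = 62, hence p_{IronWorks} = 74.4.
q_{IronWorks} = 285 − 3·74.4 + 74.4 = 136.2.

136.2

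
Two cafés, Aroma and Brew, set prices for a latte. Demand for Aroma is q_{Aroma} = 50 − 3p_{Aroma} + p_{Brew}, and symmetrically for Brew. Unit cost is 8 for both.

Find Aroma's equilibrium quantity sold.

Aroma's profit: π = (p_{Aroma} − 8)(50 − 3p_{Aroma} + p_{Brew}).
∂π/∂p_{Aroma} = 74 − 6p_{Aroma} + p_{Brew} = 0 ⇒ p_{Aroma} = 37/3 + (1/6)p_{Brew}.
Setting p_{Aroma} = p_{Brew} in the reaction function: p_{Aroma} = 37/3 + (1/6)p_{Aroma}, so p_{Aroma} = (37/3) / (5/6) = 14.8.
q_{Aroma} = 50 − 3·14.8 + 14.8 = 20.4.

20.4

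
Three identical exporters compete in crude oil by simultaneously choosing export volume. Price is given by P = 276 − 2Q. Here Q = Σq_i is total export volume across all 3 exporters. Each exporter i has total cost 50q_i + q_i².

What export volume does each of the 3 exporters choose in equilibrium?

22.6

A representative exporter's profit is π_i = q_i(276 − 2Q) − 50q_i − q_i², with Q = q_i + Σ_{j≠i} q_j.
First-order condition: 226 − 6q_i − 2Σ_{j≠i} q_j = 0.
With identical exporters, set every q_j = q: then 226 − 6q − 4q = 0, i.e. q = 226/10 = 22.6.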